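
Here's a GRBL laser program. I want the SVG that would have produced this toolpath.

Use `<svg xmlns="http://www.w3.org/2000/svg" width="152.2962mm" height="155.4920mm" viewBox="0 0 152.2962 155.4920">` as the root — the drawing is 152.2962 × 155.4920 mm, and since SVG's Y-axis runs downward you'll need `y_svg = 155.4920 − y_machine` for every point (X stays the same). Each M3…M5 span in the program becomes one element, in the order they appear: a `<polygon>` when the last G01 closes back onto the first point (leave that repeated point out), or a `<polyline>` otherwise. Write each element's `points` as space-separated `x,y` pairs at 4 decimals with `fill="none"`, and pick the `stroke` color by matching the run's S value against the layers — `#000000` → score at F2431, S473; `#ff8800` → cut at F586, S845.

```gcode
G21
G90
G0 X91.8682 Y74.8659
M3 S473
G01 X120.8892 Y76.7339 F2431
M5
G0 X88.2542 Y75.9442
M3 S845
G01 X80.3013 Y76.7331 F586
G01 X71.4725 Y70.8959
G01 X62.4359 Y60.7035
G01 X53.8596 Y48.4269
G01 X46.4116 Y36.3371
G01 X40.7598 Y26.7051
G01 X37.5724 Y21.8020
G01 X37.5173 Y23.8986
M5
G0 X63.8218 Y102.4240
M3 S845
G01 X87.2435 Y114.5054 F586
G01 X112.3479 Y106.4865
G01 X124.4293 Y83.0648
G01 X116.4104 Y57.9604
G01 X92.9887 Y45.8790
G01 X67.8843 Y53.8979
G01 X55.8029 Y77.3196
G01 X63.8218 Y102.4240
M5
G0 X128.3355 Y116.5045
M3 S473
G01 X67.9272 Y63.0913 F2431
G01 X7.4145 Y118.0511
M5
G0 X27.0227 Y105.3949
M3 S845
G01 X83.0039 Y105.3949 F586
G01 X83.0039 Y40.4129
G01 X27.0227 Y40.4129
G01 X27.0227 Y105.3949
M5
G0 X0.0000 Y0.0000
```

<svg xmlns="http://www.w3.org/2000/svg" width="152.2962mm" height="155.4920mm" viewBox="0 0 152.2962 155.4920">
  <polyline points="91.8682,80.6261 120.8892,78.7581" fill="none" stroke="#000000"/>
  <polyline points="88.2542,79.5478 80.3013,78.7589 71.4725,84.5961 62.4359,94.7885 53.8596,107.0651 46.4116,119.1549 40.7598,128.7869 37.5724,133.6900 37.5173,131.5934" fill="none" stroke="#ff8800"/>
  <polygon points="63.8218,53.0680 87.2435,40.9866 112.3479,49.0055 124.4293,72.4272 116.4104,97.5316 92.9887,109.6130 67.8843,101.5941 55.8029,78.1724" fill="none" stroke="#ff8800"/>
  <polyline points="128.3355,38.9875 67.9272,92.4007 7.4145,37.4409" fill="none" stroke="#000000"/>
  <polygon points="27.0227,50.0971 83.0039,50.0971 83.0039,115.0791 27.0227,115.0791" fill="none" stroke="#ff8800"/>
</svg>

Each laser-on run becomes one SVG element. Flip Y back into SVG space with y_svg = 155.4920 − y_machine.

Run 1: S473 ⇒ score layer `#000000`. The run is open, so emit a `<polyline>` with points (Y-flipped): 91.8682,80.6261 120.8892,78.7581.

Run 2: S845 ⇒ cut layer `#ff8800`. The run is open, so emit a `<polyline>` with points (Y-flipped): 88.2542,79.5478 80.3013,78.7589 71.4725,84.5961 62.4359,94.7885 53.8596,107.0651 46.4116,119.1549 40.7598,128.7869 37.5724,133.6900 37.5173,131.5934.

Run 3: S845 ⇒ cut layer `#ff8800`. The run returns to its start, so emit a `<polygon>` with points (Y-flipped): 63.8218,53.0680 87.2435,40.9866 112.3479,49.0055 124.4293,72.4272 116.4104,97.5316 92.9887,109.6130 67.8843,101.5941 55.8029,78.1724.

Run 4: S473 ⇒ score layer `#000000`. The run is open, so emit a `<polyline>` with points (Y-flipped): 128.3355,38.9875 67.9272,92.4007 7.4145,37.4409.

Run 5: the run's S845 means `#ff8800` (cut). The run returns to its start, so emit a `<polygon>` with points (Y-flipped): 27.0227,50.0971 83.0039,50.0971 83.0039,115.0791 27.0227,115.0791.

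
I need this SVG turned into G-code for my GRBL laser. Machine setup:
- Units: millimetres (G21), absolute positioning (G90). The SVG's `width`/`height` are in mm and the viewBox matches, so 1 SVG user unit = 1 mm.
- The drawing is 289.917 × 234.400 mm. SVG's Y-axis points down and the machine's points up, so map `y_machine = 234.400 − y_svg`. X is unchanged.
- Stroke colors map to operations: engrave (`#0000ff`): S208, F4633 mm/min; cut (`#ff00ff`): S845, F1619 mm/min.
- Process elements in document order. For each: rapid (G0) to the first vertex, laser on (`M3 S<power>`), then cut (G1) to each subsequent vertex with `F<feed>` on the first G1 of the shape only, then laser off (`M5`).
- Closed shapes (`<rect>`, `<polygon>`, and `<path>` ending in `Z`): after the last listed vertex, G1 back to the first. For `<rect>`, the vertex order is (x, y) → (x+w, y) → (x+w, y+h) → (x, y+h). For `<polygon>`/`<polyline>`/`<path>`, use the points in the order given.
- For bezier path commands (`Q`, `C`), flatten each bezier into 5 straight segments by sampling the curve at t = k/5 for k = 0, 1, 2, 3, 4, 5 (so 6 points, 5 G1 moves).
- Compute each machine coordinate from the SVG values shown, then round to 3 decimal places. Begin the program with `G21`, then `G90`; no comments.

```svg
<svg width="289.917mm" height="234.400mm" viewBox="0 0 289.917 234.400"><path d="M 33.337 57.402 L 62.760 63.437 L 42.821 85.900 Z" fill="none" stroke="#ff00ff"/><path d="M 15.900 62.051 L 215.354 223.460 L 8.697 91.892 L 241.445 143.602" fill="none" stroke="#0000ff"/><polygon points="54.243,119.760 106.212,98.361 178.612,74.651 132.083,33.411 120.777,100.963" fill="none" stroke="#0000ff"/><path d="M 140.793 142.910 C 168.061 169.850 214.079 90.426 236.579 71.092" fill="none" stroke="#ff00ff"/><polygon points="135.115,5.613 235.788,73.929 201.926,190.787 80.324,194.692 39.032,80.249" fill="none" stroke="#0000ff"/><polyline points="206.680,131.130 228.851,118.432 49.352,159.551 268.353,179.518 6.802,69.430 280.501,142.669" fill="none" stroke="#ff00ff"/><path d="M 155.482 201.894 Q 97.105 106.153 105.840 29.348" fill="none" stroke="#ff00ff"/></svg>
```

G21
G90
G0 X33.337 Y176.998
M3 S845
G1 X62.760 Y170.963 F1619
G1 X42.821 Y148.500
G1 X33.337 Y176.998
M5
G0 X15.900 Y172.349
M3 S208
G1 X215.354 Y10.940 F4633
G1 X8.697 Y142.508
G1 X241.445 Y90.798
M5
G0 X54.243 Y114.640
M3 S208
G1 X106.212 Y136.039 F4633
G1 X178.612 Y159.749
G1 X132.083 Y200.989
G1 X120.777 Y133.437
G1 X54.243 Y114.640
M5
G0 X140.793 Y91.490
M3 S845
G1 X159.066 Y86.758 F1619
G1 X179.809 Y99.564
G1 X200.996 Y121.917
G1 X220.595 Y145.828
G1 X236.579 Y163.308
M5
G0 X135.115 Y228.787
M3 S208
G1 X235.788 Y160.471 F4633
G1 X201.926 Y43.613
G1 X80.324 Y39.708
G1 X39.032 Y154.151
G1 X135.115 Y228.787
M5
G0 X206.680 Y103.270
M3 S845
G1 X228.851 Y115.968 F1619
G1 X49.352 Y74.849
G1 X268.353 Y54.882
G1 X6.802 Y164.970
G1 X280.501 Y91.731
M5
G0 X155.482 Y32.506
M3 S845
G1 X134.816 Y70.045 F1619
G1 X119.518 Y106.069
G1 X109.590 Y140.578
G1 X105.030 Y173.573
G1 X105.840 Y205.052
M5

viewBox `0 0 289.917 234.400` with mm width/height → 1 unit = 1 mm. Flip: y_m = 234.400 − y_svg.

**Shape 1** — `<path>` regular polygon, stroke `#ff00ff` → cut (S845, F1619). Machine vertices: (33.337,176.998) → (62.760,170.963) → (42.821,148.500) → (33.337,176.998). Closed: final G1 returns to the first vertex.

**Shape 2** — `<path>` open polyline, stroke `#0000ff` → engrave (S208, F4633). Machine vertices: (15.900,172.349) → (215.354,10.940) → (8.697,142.508) → (241.445,90.798). Open path.

**Shape 3** — `<polygon>` closed polygon, stroke `#0000ff` → engrave (S208, F4633). Machine vertices: (54.243,114.640) → (106.212,136.039) → (178.612,159.749) → (132.083,200.989) → (120.777,133.437) → (54.243,114.640). Closed: final G1 returns to the first vertex.

**Shape 4** — `<path>` cubic bezier, stroke `#ff00ff` → cut (S845, F1619). Control points (SVG): P0=(140.793,142.910), P1=(168.061,169.850), P2=(214.079,90.426), P3=(236.579,71.092); sampled at t=k/5. Machine vertices: (140.793,91.490) → (159.066,86.758) → (179.809,99.564) → (200.996,121.917) → (220.595,145.828) → (236.579,163.308). Open path.

**Shape 5** — `<polygon>` regular polygon, stroke `#0000ff` → engrave (S208, F4633). Machine vertices: (135.115,228.787) → (235.788,160.471) → (201.926,43.613) → (80.324,39.708) → (39.032,154.151) → (135.115,228.787). Closed: final G1 returns to the first vertex.

**Shape 6** — `<polyline>` open polyline, stroke `#ff00ff` → cut (S845, F1619). Machine vertices: (206.680,103.270) → (228.851,115.968) → (49.352,74.849) → (268.353,54.882) → (6.802,164.970) → (280.501,91.731). Open path.

**Shape 7** — `<path>` quadratic bezier, stroke `#ff00ff` → cut (S845, F1619). Control points (SVG): P0=(155.482,201.894), P1=(97.105,106.153), P2=(105.840,29.348); sampled at t=k/5. Machine vertices: (155.482,32.506) → (134.816,70.045) → (119.518,106.069) → (109.590,140.578) → (105.030,173.573) → (105.840,205.052). Open path.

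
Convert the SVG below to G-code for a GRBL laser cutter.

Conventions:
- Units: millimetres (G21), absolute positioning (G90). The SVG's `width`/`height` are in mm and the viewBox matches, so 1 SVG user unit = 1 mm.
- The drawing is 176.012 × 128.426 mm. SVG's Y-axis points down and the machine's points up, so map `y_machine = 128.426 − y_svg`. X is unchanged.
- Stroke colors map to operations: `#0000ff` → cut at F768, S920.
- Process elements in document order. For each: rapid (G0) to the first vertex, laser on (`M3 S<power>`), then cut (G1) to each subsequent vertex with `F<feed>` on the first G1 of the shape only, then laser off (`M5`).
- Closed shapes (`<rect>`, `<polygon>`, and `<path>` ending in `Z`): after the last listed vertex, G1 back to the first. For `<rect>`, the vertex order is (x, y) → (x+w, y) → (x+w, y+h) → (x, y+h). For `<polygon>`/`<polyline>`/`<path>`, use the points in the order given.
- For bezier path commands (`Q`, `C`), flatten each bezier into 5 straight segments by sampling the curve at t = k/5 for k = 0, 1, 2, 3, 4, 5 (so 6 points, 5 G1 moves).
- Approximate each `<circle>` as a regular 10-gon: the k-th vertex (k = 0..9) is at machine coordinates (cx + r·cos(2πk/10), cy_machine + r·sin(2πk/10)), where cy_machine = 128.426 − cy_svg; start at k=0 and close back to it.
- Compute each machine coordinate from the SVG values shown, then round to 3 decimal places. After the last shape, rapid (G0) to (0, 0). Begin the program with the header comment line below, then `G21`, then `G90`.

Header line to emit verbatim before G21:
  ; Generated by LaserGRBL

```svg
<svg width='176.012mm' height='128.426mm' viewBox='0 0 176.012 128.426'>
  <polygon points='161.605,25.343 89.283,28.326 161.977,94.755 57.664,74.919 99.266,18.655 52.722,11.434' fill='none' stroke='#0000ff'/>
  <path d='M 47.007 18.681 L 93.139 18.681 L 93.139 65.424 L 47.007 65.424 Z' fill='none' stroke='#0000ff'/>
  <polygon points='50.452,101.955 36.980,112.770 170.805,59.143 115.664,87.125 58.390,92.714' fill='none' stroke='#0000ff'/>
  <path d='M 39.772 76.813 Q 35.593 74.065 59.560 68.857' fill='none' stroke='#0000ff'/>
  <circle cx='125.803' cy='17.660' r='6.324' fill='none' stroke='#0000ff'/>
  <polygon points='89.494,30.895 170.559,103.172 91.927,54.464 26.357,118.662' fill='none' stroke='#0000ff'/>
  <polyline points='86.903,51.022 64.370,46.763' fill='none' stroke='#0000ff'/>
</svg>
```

viewBox `0 0 176.012 128.426` with mm width/height → 1 unit = 1 mm. Flip: y_m = 128.426 − y_svg.

**Shape 1** — `<polygon>` closed polygon, stroke `#0000ff` → cut (S920, F768). Machine vertices: (161.605,103.083) → (89.283,100.100) → (161.977,33.671) → (57.664,53.507) → (99.266,109.771) → (52.722,116.992) → (161.605,103.083). Closed: final G1 returns to the first vertex.

**Shape 2** — `<path>` rectangle, stroke `#0000ff` → cut (S920, F768). Machine vertices: (47.007,109.745) → (93.139,109.745) → (93.139,63.002) → (47.007,63.002) → (47.007,109.745). Closed: final G1 returns to the first vertex.

**Shape 3** — `<polygon>` closed polygon, stroke `#0000ff` → cut (S920, F768). Machine vertices: (50.452,26.471) → (36.980,15.656) → (170.805,69.283) → (115.664,41.301) → (58.390,35.712) → (50.452,26.471). Closed: final G1 returns to the first vertex.

**Shape 4** — `<path>` quadratic bezier, stroke `#0000ff` → cut (S920, F768). Control points (SVG): P0=(39.772,76.813), P1=(35.593,74.065), P2=(59.560,68.857); sampled at t=k/5. Machine vertices: (39.772,51.613) → (39.226,52.811) → (40.932,54.205) → (44.890,55.796) → (51.099,57.584) → (59.560,59.569). Open path.

**Shape 5** — `<circle>` circle, stroke `#0000ff` → cut (S920, F768). Machine vertices: (132.127,110.766) → (130.919,114.483) → (127.757,116.780) → (123.849,116.780) → (120.687,114.483) → (119.479,110.766) → (120.687,107.049) → (123.849,104.752) → (127.757,104.752) → (130.919,107.049) → (132.127,110.766). Closed: final G1 returns to the first vertex.

**Shape 6** — `<polygon>` closed polygon, stroke `#0000ff` → cut (S920, F768). Machine vertices: (89.494,97.531) → (170.559,25.254) → (91.927,73.962) → (26.357,9.764) → (89.494,97.531). Closed: final G1 returns to the first vertex.

**Shape 7** — `<polyline>` line segment, stroke `#0000ff` → cut (S920, F768). Machine vertices: (86.903,77.404) → (64.370,81.663). Open path.

; Generated by LaserGRBL
G21
G90
G0 X161.605 Y103.083
M3 S920
G1 X89.283 Y100.100 F768
G1 X161.977 Y33.671
G1 X57.664 Y53.507
G1 X99.266 Y109.771
G1 X52.722 Y116.992
G1 X161.605 Y103.083
M5
G0 X47.007 Y109.745
M3 S920
G1 X93.139 Y109.745 F768
G1 X93.139 Y63.002
G1 X47.007 Y63.002
G1 X47.007 Y109.745
M5
G0 X50.452 Y26.471
M3 S920
G1 X36.980 Y15.656 F768
G1 X170.805 Y69.283
G1 X115.664 Y41.301
G1 X58.390 Y35.712
G1 X50.452 Y26.471
M5
G0 X39.772 Y51.613
M3 S920
G1 X39.226 Y52.811 F768
G1 X40.932 Y54.205
G1 X44.890 Y55.796
G1 X51.099 Y57.584
G1 X59.560 Y59.569
M5
G0 X132.127 Y110.766
M3 S920
G1 X130.919 Y114.483 F768
G1 X127.757 Y116.780
G1 X123.849 Y116.780
G1 X120.687 Y114.483
G1 X119.479 Y110.766
G1 X120.687 Y107.049
G1 X123.849 Y104.752
G1 X127.757 Y104.752
G1 X130.919 Y107.049
G1 X132.127 Y110.766
M5
G0 X89.494 Y97.531
M3 S920
G1 X170.559 Y25.254 F768
G1 X91.927 Y73.962
G1 X26.357 Y9.764
G1 X89.494 Y97.531
M5
G0 X86.903 Y77.404
M3 S920
G1 X64.370 Y81.663 F768
M5
G0 X0.000 Y0.000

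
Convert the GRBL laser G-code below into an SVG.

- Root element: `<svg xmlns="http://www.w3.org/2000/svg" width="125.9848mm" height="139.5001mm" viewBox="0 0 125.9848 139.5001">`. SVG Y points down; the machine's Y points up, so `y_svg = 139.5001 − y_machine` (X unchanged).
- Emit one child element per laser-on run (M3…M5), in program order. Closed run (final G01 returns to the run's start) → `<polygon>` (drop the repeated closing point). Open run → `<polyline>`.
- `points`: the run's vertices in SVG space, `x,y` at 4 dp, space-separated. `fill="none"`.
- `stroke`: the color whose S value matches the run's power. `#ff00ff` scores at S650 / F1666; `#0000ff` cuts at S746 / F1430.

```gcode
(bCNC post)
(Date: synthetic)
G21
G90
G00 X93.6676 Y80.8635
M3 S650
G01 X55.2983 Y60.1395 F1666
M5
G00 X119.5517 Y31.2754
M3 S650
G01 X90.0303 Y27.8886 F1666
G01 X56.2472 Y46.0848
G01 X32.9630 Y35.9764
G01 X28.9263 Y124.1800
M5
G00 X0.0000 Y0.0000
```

Machine Y-up, SVG Y-down with viewBox height 139.5001, so y_svg = 139.5001 − y_machine; X carries over. Every run uses S650, so all elements get stroke `#ff00ff` (score).

Run 1: The run is open, so emit a `<polyline>` with points (Y-flipped): 93.6676,58.6366 55.2983,79.3606.

Run 2: The run is open, so emit a `<polyline>` with points (Y-flipped): 119.5517,108.2247 90.0303,111.6115 56.2472,93.4153 32.9630,103.5237 28.9263,15.3201.

<svg xmlns="http://www.w3.org/2000/svg" width="125.9848mm" height="139.5001mm" viewBox="0 0 125.9848 139.5001">
  <polyline points="93.6676,58.6366 55.2983,79.3606" fill="none" stroke="#ff00ff"/>
  <polyline points="119.5517,108.2247 90.0303,111.6115 56.2472,93.4153 32.9630,103.5237 28.9263,15.3201" fill="none" stroke="#ff00ff"/>
</svg>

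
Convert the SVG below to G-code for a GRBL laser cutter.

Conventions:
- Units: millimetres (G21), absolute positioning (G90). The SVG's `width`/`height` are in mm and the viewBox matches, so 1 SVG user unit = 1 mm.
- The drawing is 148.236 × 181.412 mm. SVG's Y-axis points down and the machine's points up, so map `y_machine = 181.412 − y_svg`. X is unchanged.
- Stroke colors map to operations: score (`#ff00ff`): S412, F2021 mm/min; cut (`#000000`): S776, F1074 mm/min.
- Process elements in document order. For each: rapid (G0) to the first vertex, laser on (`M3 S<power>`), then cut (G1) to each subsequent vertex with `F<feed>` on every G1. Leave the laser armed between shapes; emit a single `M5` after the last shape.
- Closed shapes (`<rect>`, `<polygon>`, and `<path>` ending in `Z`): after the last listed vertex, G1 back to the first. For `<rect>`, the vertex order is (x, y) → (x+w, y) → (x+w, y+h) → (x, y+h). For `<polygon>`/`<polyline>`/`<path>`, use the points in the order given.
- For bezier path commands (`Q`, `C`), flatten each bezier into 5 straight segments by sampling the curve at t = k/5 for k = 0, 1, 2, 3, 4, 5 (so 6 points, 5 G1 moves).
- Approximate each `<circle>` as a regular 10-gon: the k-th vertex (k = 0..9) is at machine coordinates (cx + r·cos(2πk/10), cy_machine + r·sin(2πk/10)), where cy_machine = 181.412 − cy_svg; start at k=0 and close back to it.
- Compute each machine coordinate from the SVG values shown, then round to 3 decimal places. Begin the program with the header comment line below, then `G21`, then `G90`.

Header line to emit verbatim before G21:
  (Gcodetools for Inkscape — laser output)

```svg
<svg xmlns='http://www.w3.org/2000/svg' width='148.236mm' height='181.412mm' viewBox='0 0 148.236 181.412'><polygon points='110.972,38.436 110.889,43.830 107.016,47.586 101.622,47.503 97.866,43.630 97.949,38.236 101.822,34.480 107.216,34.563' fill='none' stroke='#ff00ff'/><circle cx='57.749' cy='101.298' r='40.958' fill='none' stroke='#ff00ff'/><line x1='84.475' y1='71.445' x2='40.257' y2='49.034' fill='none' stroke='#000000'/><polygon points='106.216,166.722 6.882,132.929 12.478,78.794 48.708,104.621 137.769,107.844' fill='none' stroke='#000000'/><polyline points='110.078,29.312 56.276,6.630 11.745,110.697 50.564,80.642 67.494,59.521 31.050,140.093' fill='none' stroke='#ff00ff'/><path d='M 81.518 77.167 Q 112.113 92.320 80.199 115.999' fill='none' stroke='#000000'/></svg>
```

(Gcodetools for Inkscape — laser output)
G21
G90
G0 X110.972 Y142.976
M3 S412
G1 X110.889 Y137.582 F2021
G1 X107.016 Y133.826 F2021
G1 X101.622 Y133.909 F2021
G1 X97.866 Y137.782 F2021
G1 X97.949 Y143.176 F2021
G1 X101.822 Y146.932 F2021
G1 X107.216 Y146.849 F2021
G1 X110.972 Y142.976 F2021
G0 X98.707 Y80.114
M3 S412
G1 X90.885 Y104.189 F2021
G1 X70.406 Y119.067 F2021
G1 X45.092 Y119.067 F2021
G1 X24.613 Y104.189 F2021
G1 X16.791 Y80.114 F2021
G1 X24.613 Y56.039 F2021
G1 X45.092 Y41.161 F2021
G1 X70.406 Y41.161 F2021
G1 X90.885 Y56.039 F2021
G1 X98.707 Y80.114 F2021
G0 X84.475 Y109.967
M3 S776
G1 X40.257 Y132.378 F1074
G0 X106.216 Y14.690
M3 S776
G1 X6.882 Y48.483 F1074
G1 X12.478 Y102.618 F1074
G1 X48.708 Y76.791 F1074
G1 X137.769 Y73.568 F1074
G1 X106.216 Y14.690 F1074
G0 X110.078 Y152.100
M3 S412
G1 X56.276 Y174.782 F2021
G1 X11.745 Y70.715 F2021
G1 X50.564 Y100.770 F2021
G1 X67.494 Y121.891 F2021
G1 X31.050 Y41.319 F2021
G0 X81.518 Y104.245
M3 S776
G1 X91.256 Y97.843 F1074
G1 X95.993 Y90.758 F1074
G1 X95.729 Y82.992 F1074
G1 X90.464 Y74.544 F1074
G1 X80.199 Y65.413 F1074
M5

1 u = 1 mm; y_m = 181.412 − y.

[1] `<polygon>` regular polygon, #ff00ff→score S412 F2021: (110.972,142.976) → (110.889,137.582) → (107.016,133.826) → (101.622,133.909) → (97.866,137.782) → (97.949,143.176) → (101.822,146.932) → (107.216,146.849) → (110.972,142.976) (closed)

[2] `<circle>` circle, #ff00ff→score S412 F2021: (98.707,80.114) → (90.885,104.189) → (70.406,119.067) → (45.092,119.067) → (24.613,104.189) → (16.791,80.114) → (24.613,56.039) → (45.092,41.161) → (70.406,41.161) → (90.885,56.039) → (98.707,80.114) (closed)

[3] `<line>` line segment, #000000→cut S776 F1074: (84.475,109.967) → (40.257,132.378)

[4] `<polygon>` closed polygon, #000000→cut S776 F1074: (106.216,14.690) → (6.882,48.483) → (12.478,102.618) → (48.708,76.791) → (137.769,73.568) → (106.216,14.690) (closed)

[5] `<polyline>` open polyline, #ff00ff→score S412 F2021: (110.078,152.100) → (56.276,174.782) → (11.745,70.715) → (50.564,100.770) → (67.494,121.891) → (31.050,41.319)

[6] `<path>` quadratic bezier, #000000→cut S776 F1074: (81.518,104.245) → (91.256,97.843) → (95.993,90.758) → (95.729,82.992) → (90.464,74.544) → (80.199,65.413)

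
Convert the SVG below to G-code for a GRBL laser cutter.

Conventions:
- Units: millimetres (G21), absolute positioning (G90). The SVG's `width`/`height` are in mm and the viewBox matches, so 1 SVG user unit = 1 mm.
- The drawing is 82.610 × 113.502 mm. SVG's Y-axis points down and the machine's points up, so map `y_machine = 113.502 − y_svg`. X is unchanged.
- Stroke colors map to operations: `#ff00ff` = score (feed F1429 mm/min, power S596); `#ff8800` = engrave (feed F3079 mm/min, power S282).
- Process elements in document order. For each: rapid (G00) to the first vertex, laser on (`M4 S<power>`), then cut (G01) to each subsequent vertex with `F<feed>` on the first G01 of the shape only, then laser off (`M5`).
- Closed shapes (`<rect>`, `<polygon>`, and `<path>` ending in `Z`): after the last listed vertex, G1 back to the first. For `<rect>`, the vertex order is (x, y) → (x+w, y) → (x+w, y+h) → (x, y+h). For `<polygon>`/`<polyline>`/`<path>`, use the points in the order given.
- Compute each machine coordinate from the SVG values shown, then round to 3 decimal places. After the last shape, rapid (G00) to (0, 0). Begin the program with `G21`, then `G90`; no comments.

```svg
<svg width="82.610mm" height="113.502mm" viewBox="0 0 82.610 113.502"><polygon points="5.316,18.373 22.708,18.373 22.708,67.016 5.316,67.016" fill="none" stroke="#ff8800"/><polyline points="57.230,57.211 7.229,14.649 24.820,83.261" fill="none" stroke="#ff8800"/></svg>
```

1 u = 1 mm; y_m = 113.502 − y.

[1] `<polygon>` rectangle, #ff8800→engrave S282 F3079: (5.316,95.129) → (22.708,95.129) → (22.708,46.486) → (5.316,46.486) → (5.316,95.129) (closed)

[2] `<polyline>` open polyline, #ff8800→engrave S282 F3079: (57.230,56.291) → (7.229,98.853) → (24.820,30.241)

G21
G90
G00 X5.316 Y95.129
M4 S282
G01 X22.708 Y95.129 F3079
G01 X22.708 Y46.486
G01 X5.316 Y46.486
G01 X5.316 Y95.129
M5
G00 X57.230 Y56.291
M4 S282
G01 X7.229 Y98.853 F3079
G01 X24.820 Y30.241
M5
G00 X0.000 Y0.000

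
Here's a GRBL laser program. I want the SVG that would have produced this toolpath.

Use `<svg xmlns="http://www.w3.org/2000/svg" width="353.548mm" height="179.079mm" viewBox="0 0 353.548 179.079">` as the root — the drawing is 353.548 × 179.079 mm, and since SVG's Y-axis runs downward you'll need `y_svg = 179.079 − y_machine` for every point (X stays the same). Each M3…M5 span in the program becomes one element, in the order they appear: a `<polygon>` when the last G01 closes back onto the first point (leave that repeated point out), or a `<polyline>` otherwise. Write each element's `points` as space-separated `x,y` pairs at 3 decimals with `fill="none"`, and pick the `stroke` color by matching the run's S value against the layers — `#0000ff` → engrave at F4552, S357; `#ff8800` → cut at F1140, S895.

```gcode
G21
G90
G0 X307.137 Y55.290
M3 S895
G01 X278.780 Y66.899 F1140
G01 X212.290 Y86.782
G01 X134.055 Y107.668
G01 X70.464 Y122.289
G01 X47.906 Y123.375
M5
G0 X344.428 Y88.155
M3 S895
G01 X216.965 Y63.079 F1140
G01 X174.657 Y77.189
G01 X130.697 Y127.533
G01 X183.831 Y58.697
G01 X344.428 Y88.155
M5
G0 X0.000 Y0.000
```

Each laser-on run becomes one SVG element. Flip Y back into SVG space with y_svg = 179.079 − y_machine. Every run uses S895, so all elements get stroke `#ff8800` (cut).

Run 1: The run is open, so emit a `<polyline>` with points (Y-flipped): 307.137,123.789 278.780,112.180 212.290,92.297 134.055,71.411 70.464,56.790 47.906,55.704.

Run 2: The run returns to its start, so emit a `<polygon>` with points (Y-flipped): 344.428,90.924 216.965,116.000 174.657,101.890 130.697,51.546 183.831,120.382.

<svg xmlns="http://www.w3.org/2000/svg" width="353.548mm" height="179.079mm" viewBox="0 0 353.548 179.079">
  <polyline points="307.137,123.789 278.780,112.180 212.290,92.297 134.055,71.411 70.464,56.790 47.906,55.704" fill="none" stroke="#ff8800"/>
  <polygon points="344.428,90.924 216.965,116.000 174.657,101.890 130.697,51.546 183.831,120.382" fill="none" stroke="#ff8800"/>
</svg>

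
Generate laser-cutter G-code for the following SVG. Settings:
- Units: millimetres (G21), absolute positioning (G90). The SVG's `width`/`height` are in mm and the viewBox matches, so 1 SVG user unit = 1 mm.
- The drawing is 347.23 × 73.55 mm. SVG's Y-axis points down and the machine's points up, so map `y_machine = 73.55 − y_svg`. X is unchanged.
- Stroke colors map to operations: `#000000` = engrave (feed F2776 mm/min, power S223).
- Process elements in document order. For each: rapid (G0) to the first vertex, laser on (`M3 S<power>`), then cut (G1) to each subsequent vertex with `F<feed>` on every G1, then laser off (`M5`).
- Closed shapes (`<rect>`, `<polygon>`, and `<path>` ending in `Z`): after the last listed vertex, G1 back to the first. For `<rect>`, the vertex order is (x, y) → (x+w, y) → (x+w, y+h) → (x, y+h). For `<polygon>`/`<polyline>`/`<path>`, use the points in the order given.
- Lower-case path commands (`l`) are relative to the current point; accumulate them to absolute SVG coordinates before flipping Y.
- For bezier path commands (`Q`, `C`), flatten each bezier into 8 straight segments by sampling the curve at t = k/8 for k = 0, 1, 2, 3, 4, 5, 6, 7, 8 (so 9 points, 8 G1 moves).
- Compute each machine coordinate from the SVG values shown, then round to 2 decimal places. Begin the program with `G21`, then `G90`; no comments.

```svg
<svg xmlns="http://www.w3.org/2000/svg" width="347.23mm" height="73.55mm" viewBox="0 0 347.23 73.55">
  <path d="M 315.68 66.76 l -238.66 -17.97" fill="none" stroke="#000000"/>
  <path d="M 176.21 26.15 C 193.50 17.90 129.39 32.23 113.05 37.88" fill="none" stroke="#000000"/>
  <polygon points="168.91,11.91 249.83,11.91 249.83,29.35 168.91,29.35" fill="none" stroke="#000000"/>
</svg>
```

Since the viewBox matches the mm dimensions, user units are millimetres directly. The only transform is the Y-flip y_m = 73.55 − y_svg.

Shape 1 is a line segment drawn with `<path>`. Its stroke #000000 means engrave at S223, F2776. After flipping Y the toolpath is (315.68,6.79) → (77.02,24.76).

Shape 2 is a cubic bezier drawn with `<path>`. Its stroke #000000 means engrave at S223, F2776. After flipping Y the toolpath is (176.21,47.40) → (179.13,49.50) → (175.93,49.84) → (168.13,48.80) → (157.24,46.75) → (144.77,44.04) → (132.24,41.05) → (121.16,38.13) → (113.05,35.67).

Shape 3 is a rectangle drawn with `<polygon>`. Its stroke #000000 means engrave at S223, F2776. After flipping Y the toolpath is (168.91,61.64) → (249.83,61.64) → (249.83,44.20) → (168.91,44.20) → (168.91,61.64), returning to the start.

G21
G90
G0 X315.68 Y6.79
M3 S223
G1 X77.02 Y24.76 F2776
M5
G0 X176.21 Y47.40
M3 S223
G1 X179.13 Y49.50 F2776
G1 X175.93 Y49.84 F2776
G1 X168.13 Y48.80 F2776
G1 X157.24 Y46.75 F2776
G1 X144.77 Y44.04 F2776
G1 X132.24 Y41.05 F2776
G1 X121.16 Y38.13 F2776
G1 X113.05 Y35.67 F2776
M5
G0 X168.91 Y61.64
M3 S223
G1 X249.83 Y61.64 F2776
G1 X249.83 Y44.20 F2776
G1 X168.91 Y44.20 F2776
G1 X168.91 Y61.64 F2776
M5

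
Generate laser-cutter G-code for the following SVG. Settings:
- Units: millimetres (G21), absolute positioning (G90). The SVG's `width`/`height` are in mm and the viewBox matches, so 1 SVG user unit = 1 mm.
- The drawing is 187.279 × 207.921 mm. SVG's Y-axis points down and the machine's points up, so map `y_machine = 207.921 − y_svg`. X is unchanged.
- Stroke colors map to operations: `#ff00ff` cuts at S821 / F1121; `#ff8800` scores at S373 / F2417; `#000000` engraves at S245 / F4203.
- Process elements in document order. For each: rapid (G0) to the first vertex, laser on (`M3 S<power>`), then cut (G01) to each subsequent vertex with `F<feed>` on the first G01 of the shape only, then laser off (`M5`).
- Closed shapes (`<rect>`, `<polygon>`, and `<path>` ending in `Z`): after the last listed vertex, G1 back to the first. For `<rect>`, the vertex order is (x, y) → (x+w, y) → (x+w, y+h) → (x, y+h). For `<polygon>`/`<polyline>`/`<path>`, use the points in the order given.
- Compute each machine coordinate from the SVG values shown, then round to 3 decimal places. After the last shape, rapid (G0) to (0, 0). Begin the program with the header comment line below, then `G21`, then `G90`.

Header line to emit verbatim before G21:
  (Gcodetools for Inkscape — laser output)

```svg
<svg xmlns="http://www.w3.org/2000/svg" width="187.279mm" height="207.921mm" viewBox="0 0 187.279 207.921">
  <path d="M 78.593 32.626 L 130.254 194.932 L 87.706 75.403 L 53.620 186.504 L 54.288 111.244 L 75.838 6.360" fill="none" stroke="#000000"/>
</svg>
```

Since the viewBox matches the mm dimensions, user units are millimetres directly. The only transform is the Y-flip y_m = 207.921 − y_svg.

Shape 1 is a open polyline drawn with `<path>`. Its stroke #000000 means engrave at S245, F4203. After flipping Y the toolpath is (78.593,175.295) → (130.254,12.989) → (87.706,132.518) → (53.620,21.417) → (54.288,96.677) → (75.838,201.561).

(Gcodetools for Inkscape — laser output)
G21
G90
G0 X78.593 Y175.295
M3 S245
G01 X130.254 Y12.989 F4203
G01 X87.706 Y132.518
G01 X53.620 Y21.417
G01 X54.288 Y96.677
G01 X75.838 Y201.561
M5
G0 X0.000 Y0.000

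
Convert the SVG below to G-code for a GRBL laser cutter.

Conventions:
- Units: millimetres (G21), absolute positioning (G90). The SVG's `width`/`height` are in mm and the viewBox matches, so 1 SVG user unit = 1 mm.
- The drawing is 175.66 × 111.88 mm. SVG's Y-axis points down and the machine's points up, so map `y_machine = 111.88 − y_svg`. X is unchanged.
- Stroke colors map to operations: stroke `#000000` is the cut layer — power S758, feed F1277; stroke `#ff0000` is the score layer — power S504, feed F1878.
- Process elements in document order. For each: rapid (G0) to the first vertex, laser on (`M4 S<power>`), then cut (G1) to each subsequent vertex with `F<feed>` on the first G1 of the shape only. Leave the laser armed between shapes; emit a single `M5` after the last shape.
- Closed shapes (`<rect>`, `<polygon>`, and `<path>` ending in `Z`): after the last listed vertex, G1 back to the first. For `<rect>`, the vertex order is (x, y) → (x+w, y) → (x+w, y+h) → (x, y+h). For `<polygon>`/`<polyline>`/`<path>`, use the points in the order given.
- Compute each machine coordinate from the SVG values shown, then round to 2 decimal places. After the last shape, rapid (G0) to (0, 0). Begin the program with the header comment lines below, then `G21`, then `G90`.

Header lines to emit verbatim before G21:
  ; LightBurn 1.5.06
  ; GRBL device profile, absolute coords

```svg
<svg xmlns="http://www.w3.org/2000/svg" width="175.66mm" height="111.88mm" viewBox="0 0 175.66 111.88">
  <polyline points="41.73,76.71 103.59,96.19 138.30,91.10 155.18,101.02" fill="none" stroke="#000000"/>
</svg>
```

1 u = 1 mm; y_m = 111.88 − y.

[1] `<polyline>` open polyline, #000000→cut S758 F1277: (41.73,35.17) → (103.59,15.69) → (138.30,20.78) → (155.18,10.86)

; LightBurn 1.5.06
; GRBL device profile, absolute coords
G21
G90
G0 X41.73 Y35.17
M4 S758
G1 X103.59 Y15.69 F1277
G1 X138.30 Y20.78
G1 X155.18 Y10.86
M5
G0 X0.00 Y0.00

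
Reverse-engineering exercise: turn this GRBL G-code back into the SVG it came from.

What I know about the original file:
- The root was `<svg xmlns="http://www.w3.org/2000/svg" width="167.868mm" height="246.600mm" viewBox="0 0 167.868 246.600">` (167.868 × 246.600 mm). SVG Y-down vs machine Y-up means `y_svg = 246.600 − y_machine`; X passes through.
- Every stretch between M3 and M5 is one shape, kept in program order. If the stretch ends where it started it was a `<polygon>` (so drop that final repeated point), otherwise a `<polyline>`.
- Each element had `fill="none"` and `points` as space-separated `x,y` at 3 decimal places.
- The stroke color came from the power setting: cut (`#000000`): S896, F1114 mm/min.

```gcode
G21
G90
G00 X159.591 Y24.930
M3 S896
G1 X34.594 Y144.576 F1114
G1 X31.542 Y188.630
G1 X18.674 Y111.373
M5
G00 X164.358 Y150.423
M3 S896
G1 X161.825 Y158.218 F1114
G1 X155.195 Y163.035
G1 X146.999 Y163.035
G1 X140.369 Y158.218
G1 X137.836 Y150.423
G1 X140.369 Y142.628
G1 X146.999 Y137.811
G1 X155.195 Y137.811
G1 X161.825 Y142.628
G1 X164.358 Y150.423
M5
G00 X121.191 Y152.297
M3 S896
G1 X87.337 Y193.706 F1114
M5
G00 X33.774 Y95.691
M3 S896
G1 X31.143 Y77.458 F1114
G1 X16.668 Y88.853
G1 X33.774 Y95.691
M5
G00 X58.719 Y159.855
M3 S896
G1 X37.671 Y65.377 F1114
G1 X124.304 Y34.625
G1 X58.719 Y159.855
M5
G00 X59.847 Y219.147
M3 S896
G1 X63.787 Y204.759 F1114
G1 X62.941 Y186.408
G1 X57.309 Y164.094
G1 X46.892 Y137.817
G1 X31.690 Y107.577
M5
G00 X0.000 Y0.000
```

<svg xmlns="http://www.w3.org/2000/svg" width="167.868mm" height="246.600mm" viewBox="0 0 167.868 246.600">
  <polyline points="159.591,221.670 34.594,102.024 31.542,57.970 18.674,135.227" fill="none" stroke="#000000"/>
  <polygon points="164.358,96.177 161.825,88.382 155.195,83.565 146.999,83.565 140.369,88.382 137.836,96.177 140.369,103.972 146.999,108.789 155.195,108.789 161.825,103.972" fill="none" stroke="#000000"/>
  <polyline points="121.191,94.303 87.337,52.894" fill="none" stroke="#000000"/>
  <polygon points="33.774,150.909 31.143,169.142 16.668,157.747" fill="none" stroke="#000000"/>
  <polygon points="58.719,86.745 37.671,181.223 124.304,211.975" fill="none" stroke="#000000"/>
  <polyline points="59.847,27.453 63.787,41.841 62.941,60.192 57.309,82.506 46.892,108.783 31.690,139.023" fill="none" stroke="#000000"/>
</svg>

Each laser-on run becomes one SVG element. Flip Y back into SVG space with y_svg = 246.600 − y_machine. Every run uses S896, so all elements get stroke `#000000` (cut).

Run 1: The run is open, so emit a `<polyline>` with points (Y-flipped): 159.591,221.670 34.594,102.024 31.542,57.970 18.674,135.227.

Run 2: The run returns to its start, so emit a `<polygon>` with points (Y-flipped): 164.358,96.177 161.825,88.382 155.195,83.565 146.999,83.565 140.369,88.382 137.836,96.177 140.369,103.972 146.999,108.789 155.195,108.789 161.825,103.972.

Run 3: The run is open, so emit a `<polyline>` with points (Y-flipped): 121.191,94.303 87.337,52.894.

Run 4: The run returns to its start, so emit a `<polygon>` with points (Y-flipped): 33.774,150.909 31.143,169.142 16.668,157.747.

Run 5: The run returns to its start, so emit a `<polygon>` with points (Y-flipped): 58.719,86.745 37.671,181.223 124.304,211.975.

Run 6: The run is open, so emit a `<polyline>` with points (Y-flipped): 59.847,27.453 63.787,41.841 62.941,60.192 57.309,82.506 46.892,108.783 31.690,139.023.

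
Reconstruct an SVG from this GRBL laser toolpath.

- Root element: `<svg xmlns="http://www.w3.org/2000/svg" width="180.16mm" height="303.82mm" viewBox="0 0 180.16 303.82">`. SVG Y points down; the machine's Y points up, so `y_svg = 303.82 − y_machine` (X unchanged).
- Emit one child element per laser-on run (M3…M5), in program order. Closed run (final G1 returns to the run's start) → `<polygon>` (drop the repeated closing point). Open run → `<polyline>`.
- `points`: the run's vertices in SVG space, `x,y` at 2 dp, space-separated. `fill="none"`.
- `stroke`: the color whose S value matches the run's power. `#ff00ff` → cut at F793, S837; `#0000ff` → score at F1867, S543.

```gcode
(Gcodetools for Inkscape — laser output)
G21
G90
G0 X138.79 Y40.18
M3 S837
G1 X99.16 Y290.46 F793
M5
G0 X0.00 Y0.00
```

Each laser-on run becomes one SVG element. Flip Y back into SVG space with y_svg = 303.82 − y_machine. Every run uses S837, so all elements get stroke `#ff00ff` (cut).

Run 1: The run is open, so emit a `<polyline>` with points (Y-flipped): 138.79,263.64 99.16,13.36.

<svg xmlns="http://www.w3.org/2000/svg" width="180.16mm" height="303.82mm" viewBox="0 0 180.16 303.82">
  <polyline points="138.79,263.64 99.16,13.36" fill="none" stroke="#ff00ff"/>
</svg>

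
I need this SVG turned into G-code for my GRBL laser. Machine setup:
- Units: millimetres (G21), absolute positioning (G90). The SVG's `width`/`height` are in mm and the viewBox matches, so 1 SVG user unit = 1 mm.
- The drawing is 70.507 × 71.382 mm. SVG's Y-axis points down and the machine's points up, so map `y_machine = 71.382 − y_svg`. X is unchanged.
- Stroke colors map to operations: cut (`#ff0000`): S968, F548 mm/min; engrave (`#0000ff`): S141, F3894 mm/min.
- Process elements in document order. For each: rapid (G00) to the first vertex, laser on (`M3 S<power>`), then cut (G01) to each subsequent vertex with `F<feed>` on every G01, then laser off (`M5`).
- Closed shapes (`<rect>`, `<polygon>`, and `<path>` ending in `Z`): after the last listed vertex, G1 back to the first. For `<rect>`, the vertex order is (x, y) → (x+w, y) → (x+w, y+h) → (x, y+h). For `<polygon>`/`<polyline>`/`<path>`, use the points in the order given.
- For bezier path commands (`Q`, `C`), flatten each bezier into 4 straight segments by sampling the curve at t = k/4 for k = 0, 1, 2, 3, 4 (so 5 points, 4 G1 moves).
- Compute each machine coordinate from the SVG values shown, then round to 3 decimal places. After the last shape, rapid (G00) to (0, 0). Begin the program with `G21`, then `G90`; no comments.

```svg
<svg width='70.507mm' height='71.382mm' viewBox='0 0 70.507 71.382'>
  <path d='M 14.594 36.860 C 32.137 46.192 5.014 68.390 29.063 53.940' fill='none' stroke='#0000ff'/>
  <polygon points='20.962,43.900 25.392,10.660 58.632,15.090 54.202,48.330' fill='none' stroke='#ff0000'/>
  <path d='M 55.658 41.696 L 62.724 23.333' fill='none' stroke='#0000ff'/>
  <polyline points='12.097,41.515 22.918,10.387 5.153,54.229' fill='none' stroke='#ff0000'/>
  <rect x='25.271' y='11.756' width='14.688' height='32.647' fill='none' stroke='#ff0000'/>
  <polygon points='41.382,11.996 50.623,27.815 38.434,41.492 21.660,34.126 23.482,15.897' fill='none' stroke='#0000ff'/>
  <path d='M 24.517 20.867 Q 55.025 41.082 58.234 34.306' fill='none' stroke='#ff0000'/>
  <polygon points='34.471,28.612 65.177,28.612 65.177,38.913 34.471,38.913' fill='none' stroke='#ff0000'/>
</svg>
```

viewBox `0 0 70.507 71.382` with mm width/height → 1 unit = 1 mm. Flip: y_m = 71.382 − y_svg.

**Shape 1** — `<path>` cubic bezier, stroke `#0000ff` → engrave (S141, F3894). Control points (SVG): P0=(14.594,36.860), P1=(32.137,46.192), P2=(5.014,68.390), P3=(29.063,53.940); sampled at t=k/4. Machine vertices: (14.594,34.522) → (20.874,25.884) → (19.389,17.064) → (19.124,12.702) → (29.063,17.442). Open path.

**Shape 2** — `<polygon>` regular polygon, stroke `#ff0000` → cut (S968, F548). Machine vertices: (20.962,27.482) → (25.392,60.722) → (58.632,56.292) → (54.202,23.052) → (20.962,27.482). Closed: final G1 returns to the first vertex.

**Shape 3** — `<path>` line segment, stroke `#0000ff` → engrave (S141, F3894). Machine vertices: (55.658,29.686) → (62.724,48.049). Open path.

**Shape 4** — `<polyline>` open polyline, stroke `#ff0000` → cut (S968, F548). Machine vertices: (12.097,29.867) → (22.918,60.995) → (5.153,17.153). Open path.

**Shape 5** — `<rect>` rectangle, stroke `#ff0000` → cut (S968, F548). Machine vertices: (25.271,59.626) → (39.959,59.626) → (39.959,26.979) → (25.271,26.979) → (25.271,59.626). Closed: final G1 returns to the first vertex.

**Shape 6** — `<polygon>` regular polygon, stroke `#0000ff` → engrave (S141, F3894). Machine vertices: (41.382,59.386) → (50.623,43.567) → (38.434,29.890) → (21.660,37.256) → (23.482,55.485) → (41.382,59.386). Closed: final G1 returns to the first vertex.

**Shape 7** — `<path>` quadratic bezier, stroke `#ff0000` → cut (S968, F548). Control points (SVG): P0=(24.517,20.867), P1=(55.025,41.082), P2=(58.234,34.306); sampled at t=k/4. Machine vertices: (24.517,50.515) → (38.065,42.094) → (48.200,37.048) → (54.923,35.375) → (58.234,37.076). Open path.

**Shape 8** — `<polygon>` rectangle, stroke `#ff0000` → cut (S968, F548). Machine vertices: (34.471,42.770) → (65.177,42.770) → (65.177,32.469) → (34.471,32.469) → (34.471,42.770). Closed: final G1 returns to the first vertex.

G21
G90
G00 X14.594 Y34.522
M3 S141
G01 X20.874 Y25.884 F3894
G01 X19.389 Y17.064 F3894
G01 X19.124 Y12.702 F3894
G01 X29.063 Y17.442 F3894
M5
G00 X20.962 Y27.482
M3 S968
G01 X25.392 Y60.722 F548
G01 X58.632 Y56.292 F548
G01 X54.202 Y23.052 F548
G01 X20.962 Y27.482 F548
M5
G00 X55.658 Y29.686
M3 S141
G01 X62.724 Y48.049 F3894
M5
G00 X12.097 Y29.867
M3 S968
G01 X22.918 Y60.995 F548
G01 X5.153 Y17.153 F548
M5
G00 X25.271 Y59.626
M3 S968
G01 X39.959 Y59.626 F548
G01 X39.959 Y26.979 F548
G01 X25.271 Y26.979 F548
G01 X25.271 Y59.626 F548
M5
G00 X41.382 Y59.386
M3 S141
G01 X50.623 Y43.567 F3894
G01 X38.434 Y29.890 F3894
G01 X21.660 Y37.256 F3894
G01 X23.482 Y55.485 F3894
G01 X41.382 Y59.386 F3894
M5
G00 X24.517 Y50.515
M3 S968
G01 X38.065 Y42.094 F548
G01 X48.200 Y37.048 F548
G01 X54.923 Y35.375 F548
G01 X58.234 Y37.076 F548
M5
G00 X34.471 Y42.770
M3 S968
G01 X65.177 Y42.770 F548
G01 X65.177 Y32.469 F548
G01 X34.471 Y32.469 F548
G01 X34.471 Y42.770 F548
M5
G00 X0.000 Y0.000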